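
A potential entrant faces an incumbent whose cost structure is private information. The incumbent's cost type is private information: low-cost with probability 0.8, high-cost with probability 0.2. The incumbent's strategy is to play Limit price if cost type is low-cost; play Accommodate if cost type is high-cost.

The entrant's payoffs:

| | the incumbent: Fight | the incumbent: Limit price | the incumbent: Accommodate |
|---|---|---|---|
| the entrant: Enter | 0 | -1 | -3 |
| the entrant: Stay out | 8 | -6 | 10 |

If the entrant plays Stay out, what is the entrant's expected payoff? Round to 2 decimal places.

Take the expectation over the incumbent's cost type, weighting each type's action by its prior probability.
E[Stay out] = 0.8·(-6) + 0.2·10 = (-4.8) + 2 = -2.8

-2.80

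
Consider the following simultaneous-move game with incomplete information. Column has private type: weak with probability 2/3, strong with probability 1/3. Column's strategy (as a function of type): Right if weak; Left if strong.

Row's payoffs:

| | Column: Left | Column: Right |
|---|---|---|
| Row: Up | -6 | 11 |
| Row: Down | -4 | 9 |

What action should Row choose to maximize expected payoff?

Up

Compute Row's expected payoff for each action, taking the expectation over Column's type.
E[Up] = 2/3·(11) + 1/3·(-6) = 16/3
E[Down] = 2/3·(9) + 1/3·(-4) = 14/3
Best response: Up (16/3 is the largest).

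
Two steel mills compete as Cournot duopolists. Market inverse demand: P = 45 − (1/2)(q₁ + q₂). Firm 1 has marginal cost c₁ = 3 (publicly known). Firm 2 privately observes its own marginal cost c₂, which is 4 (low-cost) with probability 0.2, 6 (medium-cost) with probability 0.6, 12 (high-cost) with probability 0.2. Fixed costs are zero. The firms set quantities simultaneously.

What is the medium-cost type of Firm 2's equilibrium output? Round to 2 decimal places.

Type-c best response for Firm 2: q₂(c) = (45 − c) − q₁/2.
Firm 1 maximizes expected profit; its first-order condition is 45 − q₁ − (1/2)E[q₂] − 3 = 0.
Substituting E[q₂] and solving: E[c₂] = 6.8, so q₁ = (45 − 2·3 + 6.8)/(3/2) = 30.5333.
q₂(medium-cost) = (45 − 6 − (1/2)·30.5333) = 23.7333.

23.73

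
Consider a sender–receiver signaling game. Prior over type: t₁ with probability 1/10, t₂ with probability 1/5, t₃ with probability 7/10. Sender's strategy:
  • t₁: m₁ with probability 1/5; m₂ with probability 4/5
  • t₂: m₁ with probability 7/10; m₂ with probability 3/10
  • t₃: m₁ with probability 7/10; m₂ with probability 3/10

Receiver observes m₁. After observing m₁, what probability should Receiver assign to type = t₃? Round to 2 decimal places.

0.75

P(m₁) = (1/10)·(1/5) + (1/5)·(7/10) + (7/10)·(7/10) = 13/20
P(t₃ | m₁) = ((7/10)·(7/10)) / (13/20) = (49/100) / (13/20) = 49/65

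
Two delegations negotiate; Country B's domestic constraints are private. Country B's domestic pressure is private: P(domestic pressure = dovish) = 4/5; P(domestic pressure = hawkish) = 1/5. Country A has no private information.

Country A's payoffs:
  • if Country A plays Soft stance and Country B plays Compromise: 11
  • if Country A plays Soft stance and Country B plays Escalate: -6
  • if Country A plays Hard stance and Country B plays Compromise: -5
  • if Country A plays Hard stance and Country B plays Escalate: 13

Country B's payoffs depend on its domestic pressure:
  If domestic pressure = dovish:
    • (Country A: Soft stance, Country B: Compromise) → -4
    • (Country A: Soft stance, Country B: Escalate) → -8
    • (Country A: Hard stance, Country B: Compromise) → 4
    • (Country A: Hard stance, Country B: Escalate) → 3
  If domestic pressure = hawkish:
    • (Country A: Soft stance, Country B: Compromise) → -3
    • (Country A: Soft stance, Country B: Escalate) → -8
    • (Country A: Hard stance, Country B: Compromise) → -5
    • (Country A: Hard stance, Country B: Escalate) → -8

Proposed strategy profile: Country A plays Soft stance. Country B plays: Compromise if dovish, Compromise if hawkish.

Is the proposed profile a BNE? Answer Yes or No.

Yes

A profile is a BNE iff every type of every player is best-responding given beliefs about the other side.
Country A plays Soft stance: E[Soft stance] = 4/5·(11) + 1/5·(11) = 11; E[Hard stance] = -5. Best-responding. ✓
Country B (domestic pressure dovish), facing Soft stance: Compromise gives -4, Escalate gives -8. Proposed Compromise is best. ✓
Country B (domestic pressure hawkish), facing Soft stance: Compromise gives -3, Escalate gives -8. Proposed Compromise is best. ✓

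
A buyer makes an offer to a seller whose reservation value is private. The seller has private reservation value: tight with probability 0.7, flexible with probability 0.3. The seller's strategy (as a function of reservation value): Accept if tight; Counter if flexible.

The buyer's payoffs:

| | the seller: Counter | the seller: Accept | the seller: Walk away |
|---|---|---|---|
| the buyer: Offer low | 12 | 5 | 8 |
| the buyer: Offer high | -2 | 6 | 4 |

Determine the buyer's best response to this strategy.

Offer low

E[Offer low] = 0.7·(5) + 0.3·(12) = 7.1
E[Offer high] = 0.7·(6) + 0.3·(-2) = 3.6
Best response: Offer low (7.1 is the largest).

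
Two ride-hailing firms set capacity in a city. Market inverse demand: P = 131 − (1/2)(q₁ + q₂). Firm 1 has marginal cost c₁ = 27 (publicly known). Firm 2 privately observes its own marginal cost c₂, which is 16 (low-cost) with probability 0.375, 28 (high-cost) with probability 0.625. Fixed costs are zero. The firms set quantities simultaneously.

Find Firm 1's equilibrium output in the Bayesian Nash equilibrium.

Type-c best response for Firm 2: q₂(c) = (131 − c) − q₁/2.
Firm 1 maximizes expected profit; its first-order condition is 131 − q₁ − (1/2)E[q₂] − 27 = 0.
Substituting E[q₂] and solving: E[c₂] = 23.5, so q₁ = (131 − 2·27 + 23.5)/(3/2) = 67.

67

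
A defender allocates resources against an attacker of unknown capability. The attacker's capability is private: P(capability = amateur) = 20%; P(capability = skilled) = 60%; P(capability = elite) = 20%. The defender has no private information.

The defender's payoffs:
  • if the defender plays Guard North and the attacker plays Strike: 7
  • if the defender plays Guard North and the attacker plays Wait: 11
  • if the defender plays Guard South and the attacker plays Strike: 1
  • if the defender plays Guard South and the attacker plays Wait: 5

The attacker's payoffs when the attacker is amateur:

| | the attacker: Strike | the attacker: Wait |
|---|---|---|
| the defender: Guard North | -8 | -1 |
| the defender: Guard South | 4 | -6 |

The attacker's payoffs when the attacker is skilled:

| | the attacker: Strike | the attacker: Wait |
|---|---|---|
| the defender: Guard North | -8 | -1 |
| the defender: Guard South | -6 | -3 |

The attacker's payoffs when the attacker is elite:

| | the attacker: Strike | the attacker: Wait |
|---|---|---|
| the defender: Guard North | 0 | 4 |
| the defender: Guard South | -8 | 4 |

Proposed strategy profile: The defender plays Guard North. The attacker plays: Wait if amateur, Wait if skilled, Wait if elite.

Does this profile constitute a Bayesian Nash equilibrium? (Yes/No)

Yes

The defender plays Guard North: E[Guard North] = 0.2·(11) + 0.6·(11) + 0.2·(11) = 11; E[Guard South] = 5. Best-responding. ✓
The attacker (capability amateur), facing Guard North: Strike gives -8, Wait gives -1. Proposed Wait is best. ✓
The attacker (capability skilled), facing Guard North: Strike gives -8, Wait gives -1. Proposed Wait is best. ✓
The attacker (capability elite), facing Guard North: Strike gives 0, Wait gives 4. Proposed Wait is best. ✓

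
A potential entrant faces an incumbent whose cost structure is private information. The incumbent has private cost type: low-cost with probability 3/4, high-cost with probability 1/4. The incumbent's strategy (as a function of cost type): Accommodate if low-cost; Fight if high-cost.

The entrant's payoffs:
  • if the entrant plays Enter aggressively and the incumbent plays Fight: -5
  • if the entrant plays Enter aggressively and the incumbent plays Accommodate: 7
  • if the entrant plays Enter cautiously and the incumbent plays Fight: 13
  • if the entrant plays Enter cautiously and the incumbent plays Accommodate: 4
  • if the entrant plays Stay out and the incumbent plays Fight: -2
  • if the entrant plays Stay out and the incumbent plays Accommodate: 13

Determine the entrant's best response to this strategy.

E[Enter aggressively] = 3/4·(7) + 1/4·(-5) = 4
E[Enter cautiously] = 3/4·(4) + 1/4·(13) = 25/4
E[Stay out] = 3/4·(13) + 1/4·(-2) = 37/4
Best response: Stay out (37/4 is the largest).

Stay out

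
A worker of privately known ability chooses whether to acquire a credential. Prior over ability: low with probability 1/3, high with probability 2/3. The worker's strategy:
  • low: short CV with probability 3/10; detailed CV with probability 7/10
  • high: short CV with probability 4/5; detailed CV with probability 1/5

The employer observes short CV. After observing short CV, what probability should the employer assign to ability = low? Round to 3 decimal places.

P(short CV) = (1/3)·(3/10) + (2/3)·(4/5) = 19/30
P(low | short CV) = ((1/3)·(3/10)) / (19/30) = (1/10) / (19/30) = 3/19

0.158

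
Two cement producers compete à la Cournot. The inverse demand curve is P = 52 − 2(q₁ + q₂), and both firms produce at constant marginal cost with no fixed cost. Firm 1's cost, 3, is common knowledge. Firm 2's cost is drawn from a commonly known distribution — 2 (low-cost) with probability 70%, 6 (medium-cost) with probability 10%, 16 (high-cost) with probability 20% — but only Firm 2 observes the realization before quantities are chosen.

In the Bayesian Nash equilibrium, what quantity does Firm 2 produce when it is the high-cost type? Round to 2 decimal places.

Type-c best response for Firm 2: q₂(c) = (52 − c)/4 − q₁/2.
Firm 1 maximizes expected profit; its first-order condition is 52 − 4q₁ − 2E[q₂] − 3 = 0.
Substituting E[q₂] and solving: E[c₂] = 5.2, so q₁ = (52 − 2·3 + 5.2)/6 = 8.53333.
q₂(high-cost) = (52 − 16 − 2·8.53333)/4 = 4.73333.

4.73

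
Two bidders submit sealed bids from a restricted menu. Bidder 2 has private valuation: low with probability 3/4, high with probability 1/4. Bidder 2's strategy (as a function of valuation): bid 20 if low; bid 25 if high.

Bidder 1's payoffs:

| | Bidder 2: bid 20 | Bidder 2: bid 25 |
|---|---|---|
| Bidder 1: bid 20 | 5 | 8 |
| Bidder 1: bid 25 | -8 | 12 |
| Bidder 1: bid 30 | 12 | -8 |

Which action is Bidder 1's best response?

bid 30

Compute Bidder 1's expected payoff for each action, taking the expectation over Bidder 2's type.
E[bid 20] = 3/4·(5) + 1/4·(8) = 23/4
E[bid 25] = 3/4·(-8) + 1/4·(12) = -3
E[bid 30] = 3/4·(12) + 1/4·(-8) = 7
Best response: bid 30 (7 is the largest).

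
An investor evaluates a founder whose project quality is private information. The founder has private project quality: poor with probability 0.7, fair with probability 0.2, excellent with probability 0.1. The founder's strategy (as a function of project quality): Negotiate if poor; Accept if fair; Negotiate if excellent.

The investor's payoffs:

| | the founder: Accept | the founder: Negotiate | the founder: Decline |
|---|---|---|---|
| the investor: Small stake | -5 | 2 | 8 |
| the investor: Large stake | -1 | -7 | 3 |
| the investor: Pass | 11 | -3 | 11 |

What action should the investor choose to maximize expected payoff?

Small stake

Compute the investor's expected payoff for each action, taking the expectation over the founder's type.
E[Small stake] = 0.7·(2) + 0.2·(-5) + 0.1·(2) = 0.6
E[Large stake] = 0.7·(-7) + 0.2·(-1) + 0.1·(-7) = -5.8
E[Pass] = 0.7·(-3) + 0.2·(11) + 0.1·(-3) = -0.2
Best response: Small stake (0.6 is the largest).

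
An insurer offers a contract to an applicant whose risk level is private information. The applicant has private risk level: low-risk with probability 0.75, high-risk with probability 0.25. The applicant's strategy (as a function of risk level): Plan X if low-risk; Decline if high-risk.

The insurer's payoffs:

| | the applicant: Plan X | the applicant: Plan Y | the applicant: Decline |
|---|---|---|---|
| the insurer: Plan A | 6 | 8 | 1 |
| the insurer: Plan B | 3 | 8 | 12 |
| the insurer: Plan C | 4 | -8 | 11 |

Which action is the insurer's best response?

Plan C

Compute the insurer's expected payoff for each action, taking the expectation over the applicant's type.
E[Plan A] = 0.75·(6) + 0.25·(1) = 4.75
E[Plan B] = 0.75·(3) + 0.25·(12) = 5.25
E[Plan C] = 0.75·(4) + 0.25·(11) = 5.75
Best response: Plan C (5.75 is the largest).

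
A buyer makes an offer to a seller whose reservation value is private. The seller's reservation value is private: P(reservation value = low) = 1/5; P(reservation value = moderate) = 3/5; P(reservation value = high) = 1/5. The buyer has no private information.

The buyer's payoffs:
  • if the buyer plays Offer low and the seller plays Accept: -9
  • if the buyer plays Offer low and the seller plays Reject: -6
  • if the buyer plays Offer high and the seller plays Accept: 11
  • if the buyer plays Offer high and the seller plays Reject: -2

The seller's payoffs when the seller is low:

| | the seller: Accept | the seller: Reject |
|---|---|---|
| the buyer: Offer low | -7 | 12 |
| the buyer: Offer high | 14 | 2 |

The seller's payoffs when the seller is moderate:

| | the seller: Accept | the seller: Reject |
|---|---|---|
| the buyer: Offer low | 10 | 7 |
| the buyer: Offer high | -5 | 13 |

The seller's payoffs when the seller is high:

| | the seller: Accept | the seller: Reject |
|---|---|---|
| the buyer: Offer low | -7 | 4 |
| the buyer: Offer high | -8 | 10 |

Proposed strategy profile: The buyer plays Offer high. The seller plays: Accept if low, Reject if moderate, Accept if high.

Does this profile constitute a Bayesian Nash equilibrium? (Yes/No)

No

The buyer plays Offer high: E[Offer high] = 1/5·(11) + 3/5·(-2) + 1/5·(11) = 16/5; E[Offer low] = -36/5. Best-responding. ✓
The seller (reservation value low), facing Offer high: Accept gives 14, Reject gives 2. Proposed Accept is best. ✓
The seller (reservation value moderate), facing Offer high: Accept gives -5, Reject gives 13. Proposed Reject is best. ✓
The seller (reservation value high), facing Offer high: Accept gives -8, Reject gives 10. Proposed Accept is not best — profitable deviation exists. ✗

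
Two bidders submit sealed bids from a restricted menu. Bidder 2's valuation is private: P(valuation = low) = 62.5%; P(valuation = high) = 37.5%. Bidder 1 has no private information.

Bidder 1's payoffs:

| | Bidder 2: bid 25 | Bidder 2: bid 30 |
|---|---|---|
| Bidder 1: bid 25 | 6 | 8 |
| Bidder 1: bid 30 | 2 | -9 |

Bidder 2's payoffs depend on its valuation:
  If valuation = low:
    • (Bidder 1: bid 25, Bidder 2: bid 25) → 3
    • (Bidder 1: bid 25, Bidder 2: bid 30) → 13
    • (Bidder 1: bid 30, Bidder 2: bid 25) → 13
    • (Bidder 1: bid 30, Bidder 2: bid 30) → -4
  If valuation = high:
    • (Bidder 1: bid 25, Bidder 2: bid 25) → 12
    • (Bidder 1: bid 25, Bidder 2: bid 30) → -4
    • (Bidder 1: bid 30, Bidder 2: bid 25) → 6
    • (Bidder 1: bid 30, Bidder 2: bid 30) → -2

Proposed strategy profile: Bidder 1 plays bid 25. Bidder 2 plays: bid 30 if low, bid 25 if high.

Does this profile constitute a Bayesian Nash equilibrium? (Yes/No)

Yes

Bidder 1 plays bid 25: E[bid 25] = 0.625·(8) + 0.375·(6) = 7.25; E[bid 30] = -4.875. Best-responding. ✓
Bidder 2 (valuation low), facing bid 25: bid 25 gives 3, bid 30 gives 13. Proposed bid 30 is best. ✓
Bidder 2 (valuation high), facing bid 25: bid 25 gives 12, bid 30 gives -4. Proposed bid 25 is best. ✓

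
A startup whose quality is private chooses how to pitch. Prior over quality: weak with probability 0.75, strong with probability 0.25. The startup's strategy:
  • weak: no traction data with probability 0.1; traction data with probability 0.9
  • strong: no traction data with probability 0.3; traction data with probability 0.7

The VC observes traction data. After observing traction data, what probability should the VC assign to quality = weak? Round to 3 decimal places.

0.794

Apply Bayes' rule using the sender's strategy as the likelihood.
P(traction data) = 0.75·0.9 + 0.25·0.7 = 0.85
P(weak | traction data) = (0.75·0.9) / 0.85 = 0.675 / 0.85 = 0.794118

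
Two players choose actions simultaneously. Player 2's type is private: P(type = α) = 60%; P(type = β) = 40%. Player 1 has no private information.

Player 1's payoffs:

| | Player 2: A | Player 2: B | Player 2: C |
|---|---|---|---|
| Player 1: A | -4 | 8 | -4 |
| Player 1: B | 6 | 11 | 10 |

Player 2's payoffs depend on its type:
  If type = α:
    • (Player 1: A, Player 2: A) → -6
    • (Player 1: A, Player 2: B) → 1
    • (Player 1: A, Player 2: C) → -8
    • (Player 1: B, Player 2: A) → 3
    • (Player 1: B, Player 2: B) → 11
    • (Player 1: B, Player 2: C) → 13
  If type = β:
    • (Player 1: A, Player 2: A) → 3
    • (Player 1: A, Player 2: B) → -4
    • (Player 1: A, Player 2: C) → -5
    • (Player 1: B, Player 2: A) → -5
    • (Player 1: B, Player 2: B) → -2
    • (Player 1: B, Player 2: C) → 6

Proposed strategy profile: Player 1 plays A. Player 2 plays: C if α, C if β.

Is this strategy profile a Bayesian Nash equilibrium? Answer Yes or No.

A profile is a BNE iff every type of every player is best-responding given beliefs about the other side.
Player 1 plays A: E[A] = 0.6·(-4) + 0.4·(-4) = -4; E[B] = 10. Not best-responding. ✗
Player 2 (type α), facing A: A gives -6, B gives 1, C gives -8. Proposed C is not best — profitable deviation exists. ✗
Player 2 (type β), facing A: A gives 3, B gives -4, C gives -5. Proposed C is not best — profitable deviation exists. ✗

No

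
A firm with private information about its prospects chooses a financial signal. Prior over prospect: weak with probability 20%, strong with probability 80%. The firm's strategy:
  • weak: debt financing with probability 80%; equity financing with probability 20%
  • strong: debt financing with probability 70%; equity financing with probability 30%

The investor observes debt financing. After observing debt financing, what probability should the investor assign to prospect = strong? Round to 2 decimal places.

P(debt financing) = 0.2·0.8 + 0.8·0.7 = 0.72
P(strong | debt financing) = (0.8·0.7) / 0.72 = 0.56 / 0.72 = 0.777778

0.78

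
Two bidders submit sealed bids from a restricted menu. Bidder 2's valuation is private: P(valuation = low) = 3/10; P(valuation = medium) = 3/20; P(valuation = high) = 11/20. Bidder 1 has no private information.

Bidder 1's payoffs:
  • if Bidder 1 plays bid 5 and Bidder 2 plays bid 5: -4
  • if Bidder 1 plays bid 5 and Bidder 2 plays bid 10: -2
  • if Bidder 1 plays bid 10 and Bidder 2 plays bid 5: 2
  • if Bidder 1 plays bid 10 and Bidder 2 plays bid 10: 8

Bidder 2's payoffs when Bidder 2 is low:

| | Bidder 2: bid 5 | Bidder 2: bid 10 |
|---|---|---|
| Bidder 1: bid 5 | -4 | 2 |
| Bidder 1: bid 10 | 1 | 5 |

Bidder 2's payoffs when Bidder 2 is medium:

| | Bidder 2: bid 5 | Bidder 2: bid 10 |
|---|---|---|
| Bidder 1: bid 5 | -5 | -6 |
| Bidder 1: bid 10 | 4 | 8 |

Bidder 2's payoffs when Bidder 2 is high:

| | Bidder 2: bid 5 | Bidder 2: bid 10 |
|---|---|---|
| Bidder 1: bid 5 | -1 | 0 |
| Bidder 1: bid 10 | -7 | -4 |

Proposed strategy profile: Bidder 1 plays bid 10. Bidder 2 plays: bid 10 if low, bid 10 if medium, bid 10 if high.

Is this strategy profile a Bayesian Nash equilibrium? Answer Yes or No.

Yes

Bidder 1 plays bid 10: E[bid 10] = 3/10·(8) + 3/20·(8) + 11/20·(8) = 8; E[bid 5] = -2. Best-responding. ✓
Bidder 2 (valuation low), facing bid 10: bid 5 gives 1, bid 10 gives 5. Proposed bid 10 is best. ✓
Bidder 2 (valuation medium), facing bid 10: bid 5 gives 4, bid 10 gives 8. Proposed bid 10 is best. ✓
Bidder 2 (valuation high), facing bid 10: bid 5 gives -7, bid 10 gives -4. Proposed bid 10 is best. ✓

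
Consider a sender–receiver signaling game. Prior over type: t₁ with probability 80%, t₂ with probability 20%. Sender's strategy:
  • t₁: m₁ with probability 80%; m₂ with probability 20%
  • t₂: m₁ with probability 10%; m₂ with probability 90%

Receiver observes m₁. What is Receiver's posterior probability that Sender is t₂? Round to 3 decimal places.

0.030

P(m₁) = 0.8·0.8 + 0.2·0.1 = 0.66
P(t₂ | m₁) = (0.2·0.1) / 0.66 = 0.02 / 0.66 = 0.030303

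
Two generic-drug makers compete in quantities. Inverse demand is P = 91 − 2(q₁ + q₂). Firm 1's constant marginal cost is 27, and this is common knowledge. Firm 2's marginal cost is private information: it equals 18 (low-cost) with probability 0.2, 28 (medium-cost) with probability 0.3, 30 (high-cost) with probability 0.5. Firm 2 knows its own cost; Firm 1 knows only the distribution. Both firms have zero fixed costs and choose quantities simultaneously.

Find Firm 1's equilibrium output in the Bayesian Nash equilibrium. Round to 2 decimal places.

Firm 2 with cost c maximizes (91 − 2(q₁+q₂) − c)·q₂, giving q₂(c) = (91 − c − 2q₁)/4.
E[c₂] = 0.2·18 + 0.3·28 + 0.5·30 = 27
Firm 1's FOC against E[q₂] yields q₁ = (91 − 2·27 + E[c₂])/6 = (91 − 54 + 27)/6 = 10.6667.

10.67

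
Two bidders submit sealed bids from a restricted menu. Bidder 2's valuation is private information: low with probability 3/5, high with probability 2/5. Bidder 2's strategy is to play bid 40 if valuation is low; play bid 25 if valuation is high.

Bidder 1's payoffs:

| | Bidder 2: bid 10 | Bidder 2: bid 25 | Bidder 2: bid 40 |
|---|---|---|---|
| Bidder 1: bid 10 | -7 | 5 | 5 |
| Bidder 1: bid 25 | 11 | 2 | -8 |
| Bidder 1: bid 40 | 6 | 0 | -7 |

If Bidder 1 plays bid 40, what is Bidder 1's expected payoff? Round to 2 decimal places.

E[bid 40] = 3/5·(-7) + 2/5·0 = (-21/5) + 0 = -21/5

-4.20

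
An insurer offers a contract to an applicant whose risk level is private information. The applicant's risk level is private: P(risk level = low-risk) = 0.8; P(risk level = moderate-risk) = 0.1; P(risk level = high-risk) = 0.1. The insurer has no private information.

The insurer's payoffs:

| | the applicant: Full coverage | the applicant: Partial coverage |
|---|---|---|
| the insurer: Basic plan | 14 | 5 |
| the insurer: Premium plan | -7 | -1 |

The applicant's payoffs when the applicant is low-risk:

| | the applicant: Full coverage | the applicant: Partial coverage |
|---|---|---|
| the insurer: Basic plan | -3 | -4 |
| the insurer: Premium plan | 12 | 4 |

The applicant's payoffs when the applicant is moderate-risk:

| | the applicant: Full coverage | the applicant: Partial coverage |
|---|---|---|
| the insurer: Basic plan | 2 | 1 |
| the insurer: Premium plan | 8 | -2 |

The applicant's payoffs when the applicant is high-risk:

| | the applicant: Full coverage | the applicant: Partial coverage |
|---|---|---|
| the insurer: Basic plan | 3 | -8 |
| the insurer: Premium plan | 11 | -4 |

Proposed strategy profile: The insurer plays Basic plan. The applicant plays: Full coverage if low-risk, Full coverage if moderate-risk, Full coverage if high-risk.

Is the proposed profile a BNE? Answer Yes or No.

A profile is a BNE iff every type of every player is best-responding given beliefs about the other side.
The insurer plays Basic plan: E[Basic plan] = 0.8·(14) + 0.1·(14) + 0.1·(14) = 14; E[Premium plan] = -7. Best-responding. ✓
The applicant (risk level low-risk), facing Basic plan: Full coverage gives -3, Partial coverage gives -4. Proposed Full coverage is best. ✓
The applicant (risk level moderate-risk), facing Basic plan: Full coverage gives 2, Partial coverage gives 1. Proposed Full coverage is best. ✓
The applicant (risk level high-risk), facing Basic plan: Full coverage gives 3, Partial coverage gives -8. Proposed Full coverage is best. ✓

Yes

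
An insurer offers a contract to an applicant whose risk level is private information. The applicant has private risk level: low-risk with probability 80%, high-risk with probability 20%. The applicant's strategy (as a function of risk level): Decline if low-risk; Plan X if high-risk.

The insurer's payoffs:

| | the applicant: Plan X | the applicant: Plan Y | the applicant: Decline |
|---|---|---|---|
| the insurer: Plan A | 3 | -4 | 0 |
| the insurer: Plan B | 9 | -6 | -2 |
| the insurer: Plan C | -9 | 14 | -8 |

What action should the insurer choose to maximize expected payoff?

E[Plan A] = 0.8·(0) + 0.2·(3) = 0.6
E[Plan B] = 0.8·(-2) + 0.2·(9) = 0.2
E[Plan C] = 0.8·(-8) + 0.2·(-9) = -8.2
Best response: Plan A (0.6 is the largest).

Plan A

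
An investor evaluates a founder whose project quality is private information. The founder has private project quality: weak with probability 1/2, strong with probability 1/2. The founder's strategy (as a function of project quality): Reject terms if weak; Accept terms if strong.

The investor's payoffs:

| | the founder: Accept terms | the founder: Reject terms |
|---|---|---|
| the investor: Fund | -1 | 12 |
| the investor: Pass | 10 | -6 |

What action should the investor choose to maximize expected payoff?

Compute the investor's expected payoff for each action, taking the expectation over the founder's type.
E[Fund] = 1/2·(12) + 1/2·(-1) = 11/2
E[Pass] = 1/2·(-6) + 1/2·(10) = 2
Best response: Fund (11/2 is the largest).

Fund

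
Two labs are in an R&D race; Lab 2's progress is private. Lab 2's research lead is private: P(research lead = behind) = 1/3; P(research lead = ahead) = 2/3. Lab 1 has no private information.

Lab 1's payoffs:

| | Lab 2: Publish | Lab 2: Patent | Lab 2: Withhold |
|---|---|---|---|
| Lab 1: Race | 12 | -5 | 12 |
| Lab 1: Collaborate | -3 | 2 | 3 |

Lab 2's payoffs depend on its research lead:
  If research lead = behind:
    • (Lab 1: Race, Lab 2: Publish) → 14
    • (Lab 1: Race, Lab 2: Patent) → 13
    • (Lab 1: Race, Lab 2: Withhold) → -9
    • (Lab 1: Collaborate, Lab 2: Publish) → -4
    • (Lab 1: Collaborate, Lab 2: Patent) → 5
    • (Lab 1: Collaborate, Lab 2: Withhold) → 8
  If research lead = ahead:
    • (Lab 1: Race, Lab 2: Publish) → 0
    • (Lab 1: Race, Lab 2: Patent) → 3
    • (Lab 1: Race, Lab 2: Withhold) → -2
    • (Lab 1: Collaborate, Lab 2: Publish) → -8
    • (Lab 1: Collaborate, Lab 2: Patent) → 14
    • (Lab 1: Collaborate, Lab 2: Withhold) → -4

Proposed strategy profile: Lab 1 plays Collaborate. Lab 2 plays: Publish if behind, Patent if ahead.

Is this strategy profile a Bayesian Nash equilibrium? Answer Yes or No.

No

Lab 1 plays Collaborate: E[Collaborate] = 1/3·(-3) + 2/3·(2) = 1/3; E[Race] = 2/3. Not best-responding. ✗
Lab 2 (research lead behind), facing Collaborate: Publish gives -4, Patent gives 5, Withhold gives 8. Proposed Publish is not best — profitable deviation exists. ✗
Lab 2 (research lead ahead), facing Collaborate: Publish gives -8, Patent gives 14, Withhold gives -4. Proposed Patent is best. ✓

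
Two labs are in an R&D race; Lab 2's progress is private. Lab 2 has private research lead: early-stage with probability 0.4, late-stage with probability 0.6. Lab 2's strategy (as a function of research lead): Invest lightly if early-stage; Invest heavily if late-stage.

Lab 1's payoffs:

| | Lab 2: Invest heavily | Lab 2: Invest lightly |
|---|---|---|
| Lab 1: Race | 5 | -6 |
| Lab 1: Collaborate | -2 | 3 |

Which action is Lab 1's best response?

Compute Lab 1's expected payoff for each action, taking the expectation over Lab 2's type.
E[Race] = 0.4·(-6) + 0.6·(5) = 0.6
E[Collaborate] = 0.4·(3) + 0.6·(-2) = 0
Best response: Race (0.6 is the largest).

Race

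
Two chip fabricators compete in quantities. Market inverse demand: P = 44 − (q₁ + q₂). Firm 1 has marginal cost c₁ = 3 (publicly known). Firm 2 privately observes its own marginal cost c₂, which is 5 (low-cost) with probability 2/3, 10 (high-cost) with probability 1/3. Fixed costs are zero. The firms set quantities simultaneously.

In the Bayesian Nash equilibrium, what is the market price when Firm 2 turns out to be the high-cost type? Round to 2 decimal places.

Type-c best response for Firm 2: q₂(c) = (44 − c)/2 − q₁/2.
Firm 1 maximizes expected profit; its first-order condition is 44 − 2q₁ − E[q₂] − 3 = 0.
Substituting E[q₂] and solving: E[c₂] = 6.66667, so q₁ = (44 − 2·3 + 6.66667)/3 = 14.8889.
q₂(high-cost) = 9.55556, so P = 44 − (14.8889 + 9.55556) = 19.5556.

19.56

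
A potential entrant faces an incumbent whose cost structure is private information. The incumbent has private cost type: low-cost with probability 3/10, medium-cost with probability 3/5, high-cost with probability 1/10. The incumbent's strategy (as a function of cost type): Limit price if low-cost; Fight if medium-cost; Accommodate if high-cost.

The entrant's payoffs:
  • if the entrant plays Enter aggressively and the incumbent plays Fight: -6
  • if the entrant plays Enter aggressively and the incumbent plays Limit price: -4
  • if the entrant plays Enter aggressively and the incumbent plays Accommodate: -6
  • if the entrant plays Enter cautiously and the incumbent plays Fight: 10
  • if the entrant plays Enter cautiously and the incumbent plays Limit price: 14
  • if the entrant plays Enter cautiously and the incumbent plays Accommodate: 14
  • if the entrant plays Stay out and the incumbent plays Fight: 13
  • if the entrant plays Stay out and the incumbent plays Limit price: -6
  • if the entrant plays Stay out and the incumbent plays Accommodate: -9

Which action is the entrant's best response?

Enter cautiously

Compute the entrant's expected payoff for each action, taking the expectation over the incumbent's type.
E[Enter aggressively] = 3/10·(-4) + 3/5·(-6) + 1/10·(-6) = -27/5
E[Enter cautiously] = 3/10·(14) + 3/5·(10) + 1/10·(14) = 58/5
E[Stay out] = 3/10·(-6) + 3/5·(13) + 1/10·(-9) = 51/10
Best response: Enter cautiously (58/5 is the largest).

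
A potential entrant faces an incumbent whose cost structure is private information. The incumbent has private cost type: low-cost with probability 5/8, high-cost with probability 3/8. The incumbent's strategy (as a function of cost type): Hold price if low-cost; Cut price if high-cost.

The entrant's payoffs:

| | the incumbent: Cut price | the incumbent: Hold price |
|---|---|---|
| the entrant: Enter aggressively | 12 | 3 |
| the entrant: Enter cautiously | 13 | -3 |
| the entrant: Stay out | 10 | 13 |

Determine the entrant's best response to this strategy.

Stay out

Compute the entrant's expected payoff for each action, taking the expectation over the incumbent's type.
E[Enter aggressively] = 5/8·(3) + 3/8·(12) = 51/8
E[Enter cautiously] = 5/8·(-3) + 3/8·(13) = 3
E[Stay out] = 5/8·(13) + 3/8·(10) = 95/8
Best response: Stay out (95/8 is the largest).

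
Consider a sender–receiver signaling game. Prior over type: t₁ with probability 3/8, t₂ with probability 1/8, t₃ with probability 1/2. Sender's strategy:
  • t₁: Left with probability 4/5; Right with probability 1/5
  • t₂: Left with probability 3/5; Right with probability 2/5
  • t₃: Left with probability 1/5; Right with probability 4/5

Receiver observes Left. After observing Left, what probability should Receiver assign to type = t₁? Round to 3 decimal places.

0.632

P(Left) = (3/8)·(4/5) + (1/8)·(3/5) + (1/2)·(1/5) = 19/40
P(t₁ | Left) = ((3/8)·(4/5)) / (19/40) = (3/10) / (19/40) = 12/19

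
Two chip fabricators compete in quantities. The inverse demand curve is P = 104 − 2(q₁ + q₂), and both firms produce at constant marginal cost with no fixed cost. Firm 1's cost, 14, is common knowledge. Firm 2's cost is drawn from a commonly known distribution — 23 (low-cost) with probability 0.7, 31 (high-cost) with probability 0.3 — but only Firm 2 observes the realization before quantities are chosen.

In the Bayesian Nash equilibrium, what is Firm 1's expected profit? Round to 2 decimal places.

571.22

Firm 2 with cost c maximizes (104 − 2(q₁+q₂) − c)·q₂, giving q₂(c) = (104 − c − 2q₁)/4.
E[c₂] = 0.7·23 + 0.3·31 = 25.4
Firm 1's FOC against E[q₂] yields q₁ = (104 − 2·14 + E[c₂])/6 = (104 − 28 + 25.4)/6 = 16.9.
E[P] = 104 − 2·(q₁ + E[q₂]) = 47.8; Firm 1's expected profit = (E[P] − 14)·q₁ = (47.8 − 14)·16.9 = 571.22.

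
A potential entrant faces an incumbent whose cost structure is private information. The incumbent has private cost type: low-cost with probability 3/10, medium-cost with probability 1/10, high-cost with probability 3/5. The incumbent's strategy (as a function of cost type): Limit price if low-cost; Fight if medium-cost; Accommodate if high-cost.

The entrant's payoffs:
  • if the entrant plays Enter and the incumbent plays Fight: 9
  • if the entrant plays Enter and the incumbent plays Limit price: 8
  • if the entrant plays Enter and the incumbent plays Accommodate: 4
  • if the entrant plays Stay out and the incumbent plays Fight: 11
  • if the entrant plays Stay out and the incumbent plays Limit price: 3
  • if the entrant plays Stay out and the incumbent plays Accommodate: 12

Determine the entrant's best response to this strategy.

Stay out

Compute the entrant's expected payoff for each action, taking the expectation over the incumbent's type.
E[Enter] = 3/10·(8) + 1/10·(9) + 3/5·(4) = 57/10
E[Stay out] = 3/10·(3) + 1/10·(11) + 3/5·(12) = 46/5
Best response: Stay out (46/5 is the largest).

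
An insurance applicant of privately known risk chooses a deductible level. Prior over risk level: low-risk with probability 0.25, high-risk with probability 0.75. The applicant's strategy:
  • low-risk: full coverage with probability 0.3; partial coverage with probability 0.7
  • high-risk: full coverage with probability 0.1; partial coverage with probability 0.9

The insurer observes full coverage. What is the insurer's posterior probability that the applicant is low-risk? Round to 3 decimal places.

0.500

P(full coverage) = 0.25·0.3 + 0.75·0.1 = 0.15
P(low-risk | full coverage) = (0.25·0.3) / 0.15 = 0.075 / 0.15 = 0.5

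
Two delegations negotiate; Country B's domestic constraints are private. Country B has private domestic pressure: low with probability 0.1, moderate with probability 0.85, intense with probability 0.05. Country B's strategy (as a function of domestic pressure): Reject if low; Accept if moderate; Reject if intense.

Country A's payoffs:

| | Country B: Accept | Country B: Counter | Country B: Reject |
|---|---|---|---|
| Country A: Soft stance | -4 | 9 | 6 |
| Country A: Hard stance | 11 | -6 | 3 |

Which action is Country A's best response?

Hard stance

E[Soft stance] = 0.1·(6) + 0.85·(-4) + 0.05·(6) = -2.5
E[Hard stance] = 0.1·(3) + 0.85·(11) + 0.05·(3) = 9.8
Best response: Hard stance (9.8 is the largest).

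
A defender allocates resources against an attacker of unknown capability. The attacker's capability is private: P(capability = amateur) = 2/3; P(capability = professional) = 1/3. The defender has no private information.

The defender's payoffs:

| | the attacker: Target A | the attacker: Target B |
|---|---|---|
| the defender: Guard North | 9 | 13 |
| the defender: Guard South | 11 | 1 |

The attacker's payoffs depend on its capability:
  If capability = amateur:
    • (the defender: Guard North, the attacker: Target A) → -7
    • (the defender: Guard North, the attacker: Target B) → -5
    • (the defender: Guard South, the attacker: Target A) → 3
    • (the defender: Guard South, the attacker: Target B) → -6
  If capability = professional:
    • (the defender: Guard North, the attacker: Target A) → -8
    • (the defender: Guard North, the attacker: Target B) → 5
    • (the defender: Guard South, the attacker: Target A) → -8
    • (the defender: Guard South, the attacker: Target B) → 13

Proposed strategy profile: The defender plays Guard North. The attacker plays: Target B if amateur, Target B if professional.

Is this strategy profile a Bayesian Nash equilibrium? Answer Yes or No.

The defender plays Guard North: E[Guard North] = 2/3·(13) + 1/3·(13) = 13; E[Guard South] = 1. Best-responding. ✓
The attacker (capability amateur), facing Guard North: Target A gives -7, Target B gives -5. Proposed Target B is best. ✓
The attacker (capability professional), facing Guard North: Target A gives -8, Target B gives 5. Proposed Target B is best. ✓

Yes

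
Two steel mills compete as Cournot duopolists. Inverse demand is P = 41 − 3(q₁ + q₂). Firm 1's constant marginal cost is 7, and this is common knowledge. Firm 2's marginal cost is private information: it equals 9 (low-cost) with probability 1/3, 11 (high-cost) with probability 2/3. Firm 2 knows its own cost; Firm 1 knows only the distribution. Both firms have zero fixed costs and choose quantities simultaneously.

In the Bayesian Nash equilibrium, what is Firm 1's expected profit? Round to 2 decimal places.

Type-c best response for Firm 2: q₂(c) = (41 − c)/6 − q₁/2.
Firm 1 maximizes expected profit; its first-order condition is 41 − 6q₁ − 3E[q₂] − 7 = 0.
Substituting E[q₂] and solving: E[c₂] = 10.3333, so q₁ = (41 − 2·7 + 10.3333)/9 = 4.14815.
E[P] = 41 − 3·(q₁ + E[q₂]) = 19.4444; Firm 1's expected profit = (E[P] − 7)·q₁ = (19.4444 − 7)·4.14815 = 51.6214.

51.62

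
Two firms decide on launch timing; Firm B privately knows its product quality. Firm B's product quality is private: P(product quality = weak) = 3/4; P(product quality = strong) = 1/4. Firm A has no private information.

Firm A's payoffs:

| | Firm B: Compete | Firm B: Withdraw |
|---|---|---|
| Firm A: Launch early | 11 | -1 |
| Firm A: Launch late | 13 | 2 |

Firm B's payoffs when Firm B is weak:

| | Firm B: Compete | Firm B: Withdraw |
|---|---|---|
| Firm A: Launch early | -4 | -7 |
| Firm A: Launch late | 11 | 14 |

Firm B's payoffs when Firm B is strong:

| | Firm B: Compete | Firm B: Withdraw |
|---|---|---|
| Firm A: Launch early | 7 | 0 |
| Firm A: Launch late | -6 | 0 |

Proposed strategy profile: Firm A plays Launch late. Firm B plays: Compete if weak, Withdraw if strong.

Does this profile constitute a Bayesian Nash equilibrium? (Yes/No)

Firm A plays Launch late: E[Launch late] = 3/4·(13) + 1/4·(2) = 41/4; E[Launch early] = 8. Best-responding. ✓
Firm B (product quality weak), facing Launch late: Compete gives 11, Withdraw gives 14. Proposed Compete is not best — profitable deviation exists. ✗
Firm B (product quality strong), facing Launch late: Compete gives -6, Withdraw gives 0. Proposed Withdraw is best. ✓

No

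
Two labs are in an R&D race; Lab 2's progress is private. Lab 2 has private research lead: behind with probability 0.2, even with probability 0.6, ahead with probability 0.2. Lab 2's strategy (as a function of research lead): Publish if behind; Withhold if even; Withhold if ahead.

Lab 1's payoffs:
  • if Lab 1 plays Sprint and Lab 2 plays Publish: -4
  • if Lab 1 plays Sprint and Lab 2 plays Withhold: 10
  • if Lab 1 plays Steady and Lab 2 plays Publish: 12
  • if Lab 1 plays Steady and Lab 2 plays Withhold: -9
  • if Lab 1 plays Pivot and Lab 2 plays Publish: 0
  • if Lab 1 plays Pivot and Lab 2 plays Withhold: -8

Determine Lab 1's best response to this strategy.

E[Sprint] = 0.2·(-4) + 0.6·(10) + 0.2·(10) = 7.2
E[Steady] = 0.2·(12) + 0.6·(-9) + 0.2·(-9) = -4.8
E[Pivot] = 0.2·(0) + 0.6·(-8) + 0.2·(-8) = -6.4
Best response: Sprint (7.2 is the largest).

Sprint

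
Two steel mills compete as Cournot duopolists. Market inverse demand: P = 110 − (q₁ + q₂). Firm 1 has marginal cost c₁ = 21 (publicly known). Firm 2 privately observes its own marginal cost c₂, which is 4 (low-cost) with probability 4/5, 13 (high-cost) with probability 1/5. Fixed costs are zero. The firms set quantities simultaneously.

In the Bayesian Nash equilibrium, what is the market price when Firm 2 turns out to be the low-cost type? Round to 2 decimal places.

Firm 2 with cost c maximizes (110 − (q₁+q₂) − c)·q₂, giving q₂(c) = (110 − c − q₁)/2.
E[c₂] = 4/5·4 + 1/5·13 = 5.8
Firm 1's FOC against E[q₂] yields q₁ = (110 − 2·21 + E[c₂])/3 = (110 − 42 + 5.8)/3 = 24.6.
q₂(low-cost) = 40.7, so P = 110 − (24.6 + 40.7) = 44.7.

44.70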